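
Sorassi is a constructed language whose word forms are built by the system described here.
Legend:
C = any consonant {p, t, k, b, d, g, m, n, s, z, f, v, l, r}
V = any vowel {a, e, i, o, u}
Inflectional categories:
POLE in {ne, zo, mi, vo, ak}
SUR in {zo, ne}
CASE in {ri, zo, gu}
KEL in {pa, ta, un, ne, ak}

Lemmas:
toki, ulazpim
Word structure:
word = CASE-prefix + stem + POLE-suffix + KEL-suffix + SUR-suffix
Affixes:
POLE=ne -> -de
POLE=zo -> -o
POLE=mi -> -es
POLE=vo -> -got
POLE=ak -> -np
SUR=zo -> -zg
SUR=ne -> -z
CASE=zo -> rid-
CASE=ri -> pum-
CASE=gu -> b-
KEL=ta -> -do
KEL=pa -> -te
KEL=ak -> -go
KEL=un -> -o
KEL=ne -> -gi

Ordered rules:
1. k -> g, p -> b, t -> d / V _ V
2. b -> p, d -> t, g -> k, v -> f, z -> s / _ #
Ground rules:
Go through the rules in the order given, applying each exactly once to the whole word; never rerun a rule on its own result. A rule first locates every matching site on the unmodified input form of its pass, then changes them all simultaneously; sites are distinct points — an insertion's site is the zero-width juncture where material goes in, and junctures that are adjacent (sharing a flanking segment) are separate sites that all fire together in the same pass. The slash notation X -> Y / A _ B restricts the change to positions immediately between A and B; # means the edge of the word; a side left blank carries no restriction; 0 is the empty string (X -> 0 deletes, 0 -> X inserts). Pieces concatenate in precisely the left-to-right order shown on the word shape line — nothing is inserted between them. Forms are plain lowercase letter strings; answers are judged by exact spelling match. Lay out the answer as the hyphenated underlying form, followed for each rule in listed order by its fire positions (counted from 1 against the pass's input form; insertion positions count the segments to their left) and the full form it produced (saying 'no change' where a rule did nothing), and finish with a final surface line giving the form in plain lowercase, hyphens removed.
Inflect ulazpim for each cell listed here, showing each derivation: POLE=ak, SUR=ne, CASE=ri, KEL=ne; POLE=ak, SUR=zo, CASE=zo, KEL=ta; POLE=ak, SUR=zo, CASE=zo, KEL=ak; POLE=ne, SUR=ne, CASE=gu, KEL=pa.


cell POLE=ak, SUR=ne, CASE=ri, KEL=ne:
underlying: pum-ulazpim-np-gi-z
1. k -> g, p -> b, t -> d / V _ V: no change
2. b -> p, d -> t, g -> k, v -> f, z -> s / _ #: fires at position(s) 15: pumulazpimnpgis
surface: pumulazpimnpgis

cell POLE=ak, SUR=zo, CASE=zo, KEL=ta:
underlying: rid-ulazpim-np-do-zg
1. k -> g, p -> b, t -> d / V _ V: no change
2. b -> p, d -> t, g -> k, v -> f, z -> s / _ #: fires at position(s) 16: ridulazpimnpdozk
surface: ridulazpimnpdozk

cell POLE=ak, SUR=zo, CASE=zo, KEL=ak:
underlying: rid-ulazpim-np-go-zg
1. k -> g, p -> b, t -> d / V _ V: no change
2. b -> p, d -> t, g -> k, v -> f, z -> s / _ #: fires at position(s) 16: ridulazpimnpgozk
surface: ridulazpimnpgozk

cell POLE=ne, SUR=ne, CASE=gu, KEL=pa:
underlying: b-ulazpim-de-te-z
1. k -> g, p -> b, t -> d / V _ V: fires at position(s) 11: bulazpimdedez
2. b -> p, d -> t, g -> k, v -> f, z -> s / _ #: fires at position(s) 13: bulazpimdedes
surface: bulazpimdedes


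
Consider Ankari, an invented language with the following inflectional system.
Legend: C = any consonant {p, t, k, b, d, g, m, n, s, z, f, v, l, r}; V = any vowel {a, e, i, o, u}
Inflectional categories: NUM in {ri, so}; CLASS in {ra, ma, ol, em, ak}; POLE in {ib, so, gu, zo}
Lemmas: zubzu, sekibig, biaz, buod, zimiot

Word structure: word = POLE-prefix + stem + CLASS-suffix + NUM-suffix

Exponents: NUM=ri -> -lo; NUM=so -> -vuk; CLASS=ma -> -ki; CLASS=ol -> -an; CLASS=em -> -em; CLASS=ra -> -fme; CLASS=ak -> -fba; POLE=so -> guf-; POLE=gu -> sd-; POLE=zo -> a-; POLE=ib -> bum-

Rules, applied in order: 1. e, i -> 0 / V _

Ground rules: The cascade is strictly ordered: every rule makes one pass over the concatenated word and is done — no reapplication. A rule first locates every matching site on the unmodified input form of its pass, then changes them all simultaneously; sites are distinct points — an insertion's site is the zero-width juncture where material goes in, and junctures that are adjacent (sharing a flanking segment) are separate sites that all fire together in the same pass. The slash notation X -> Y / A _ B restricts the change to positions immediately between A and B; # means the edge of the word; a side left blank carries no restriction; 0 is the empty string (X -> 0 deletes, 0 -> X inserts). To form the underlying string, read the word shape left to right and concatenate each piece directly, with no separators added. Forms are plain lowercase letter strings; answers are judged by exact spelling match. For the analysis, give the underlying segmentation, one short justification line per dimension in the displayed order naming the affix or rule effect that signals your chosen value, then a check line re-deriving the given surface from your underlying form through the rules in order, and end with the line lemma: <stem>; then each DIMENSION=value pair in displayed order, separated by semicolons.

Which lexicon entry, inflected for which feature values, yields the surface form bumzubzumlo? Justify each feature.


underlying: bum-zubzu-em-lo
NUM=ri - signalled by the affix -lo
CLASS=em - signalled by the affix -em
POLE=ib - signalled by the affix bum-
check: bumzubzuemlo -> bumzubzumlo
lemma: zubzu; NUM=ri; CLASS=em; POLE=ib


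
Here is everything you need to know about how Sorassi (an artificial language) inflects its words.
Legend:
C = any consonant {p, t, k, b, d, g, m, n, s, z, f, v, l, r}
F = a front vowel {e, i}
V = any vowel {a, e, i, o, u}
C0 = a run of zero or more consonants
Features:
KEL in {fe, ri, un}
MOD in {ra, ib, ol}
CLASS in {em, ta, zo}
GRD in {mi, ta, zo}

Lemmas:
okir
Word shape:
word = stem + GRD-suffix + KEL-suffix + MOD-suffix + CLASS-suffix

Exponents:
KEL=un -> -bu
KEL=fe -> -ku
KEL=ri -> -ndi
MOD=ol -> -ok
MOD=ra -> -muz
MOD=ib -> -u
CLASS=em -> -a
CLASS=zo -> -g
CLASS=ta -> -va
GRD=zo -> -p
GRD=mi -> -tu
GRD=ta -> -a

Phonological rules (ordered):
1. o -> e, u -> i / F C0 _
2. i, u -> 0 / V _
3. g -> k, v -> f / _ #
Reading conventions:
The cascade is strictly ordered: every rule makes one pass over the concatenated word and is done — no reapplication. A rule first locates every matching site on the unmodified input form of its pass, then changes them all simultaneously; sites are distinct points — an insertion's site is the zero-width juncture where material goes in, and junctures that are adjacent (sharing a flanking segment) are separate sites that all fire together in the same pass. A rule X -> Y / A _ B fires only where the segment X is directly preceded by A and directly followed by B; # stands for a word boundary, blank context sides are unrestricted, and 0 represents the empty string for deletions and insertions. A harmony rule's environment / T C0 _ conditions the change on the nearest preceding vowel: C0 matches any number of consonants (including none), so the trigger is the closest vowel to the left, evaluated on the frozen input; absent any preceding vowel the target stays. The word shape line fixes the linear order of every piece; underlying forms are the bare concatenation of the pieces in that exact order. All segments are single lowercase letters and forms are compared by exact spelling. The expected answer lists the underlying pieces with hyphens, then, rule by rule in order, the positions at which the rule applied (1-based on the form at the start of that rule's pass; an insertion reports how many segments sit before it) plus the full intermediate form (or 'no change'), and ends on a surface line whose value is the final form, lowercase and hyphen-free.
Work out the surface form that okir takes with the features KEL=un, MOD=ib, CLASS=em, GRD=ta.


underlying: okir-a-bu-u-a
1. o -> e, u -> i / F C0 _: no change
2. i, u -> 0 / V _: fires at position(s) 8: okirabua
3. g -> k, v -> f / _ #: no change
surface: okirabua


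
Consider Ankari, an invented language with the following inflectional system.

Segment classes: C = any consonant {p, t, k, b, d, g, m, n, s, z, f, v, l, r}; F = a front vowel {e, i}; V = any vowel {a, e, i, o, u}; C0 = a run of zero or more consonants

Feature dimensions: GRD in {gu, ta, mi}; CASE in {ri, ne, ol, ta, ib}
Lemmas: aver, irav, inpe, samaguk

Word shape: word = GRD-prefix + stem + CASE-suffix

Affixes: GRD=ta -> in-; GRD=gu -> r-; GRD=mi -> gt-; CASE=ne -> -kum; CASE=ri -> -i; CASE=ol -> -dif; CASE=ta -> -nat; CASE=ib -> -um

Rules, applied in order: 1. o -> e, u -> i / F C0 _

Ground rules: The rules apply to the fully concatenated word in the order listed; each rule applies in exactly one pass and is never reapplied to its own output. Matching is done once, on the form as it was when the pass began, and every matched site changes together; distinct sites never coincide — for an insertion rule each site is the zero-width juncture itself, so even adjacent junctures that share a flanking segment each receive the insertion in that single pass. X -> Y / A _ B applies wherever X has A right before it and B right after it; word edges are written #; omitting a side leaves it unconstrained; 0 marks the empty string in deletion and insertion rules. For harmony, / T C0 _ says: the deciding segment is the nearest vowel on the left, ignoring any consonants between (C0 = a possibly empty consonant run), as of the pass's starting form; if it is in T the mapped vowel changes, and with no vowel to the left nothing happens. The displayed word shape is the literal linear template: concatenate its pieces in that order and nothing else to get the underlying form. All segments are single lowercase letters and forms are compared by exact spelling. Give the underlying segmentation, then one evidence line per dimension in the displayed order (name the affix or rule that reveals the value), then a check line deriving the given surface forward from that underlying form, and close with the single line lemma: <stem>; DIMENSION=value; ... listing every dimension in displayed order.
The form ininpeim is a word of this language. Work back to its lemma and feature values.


underlying: in-inpe-um
GRD=ta - signalled by the affix in-
CASE=ib - signalled by the affix -um
check: ininpeum -> ininpeim
lemma: inpe; GRD=ta; CASE=ib


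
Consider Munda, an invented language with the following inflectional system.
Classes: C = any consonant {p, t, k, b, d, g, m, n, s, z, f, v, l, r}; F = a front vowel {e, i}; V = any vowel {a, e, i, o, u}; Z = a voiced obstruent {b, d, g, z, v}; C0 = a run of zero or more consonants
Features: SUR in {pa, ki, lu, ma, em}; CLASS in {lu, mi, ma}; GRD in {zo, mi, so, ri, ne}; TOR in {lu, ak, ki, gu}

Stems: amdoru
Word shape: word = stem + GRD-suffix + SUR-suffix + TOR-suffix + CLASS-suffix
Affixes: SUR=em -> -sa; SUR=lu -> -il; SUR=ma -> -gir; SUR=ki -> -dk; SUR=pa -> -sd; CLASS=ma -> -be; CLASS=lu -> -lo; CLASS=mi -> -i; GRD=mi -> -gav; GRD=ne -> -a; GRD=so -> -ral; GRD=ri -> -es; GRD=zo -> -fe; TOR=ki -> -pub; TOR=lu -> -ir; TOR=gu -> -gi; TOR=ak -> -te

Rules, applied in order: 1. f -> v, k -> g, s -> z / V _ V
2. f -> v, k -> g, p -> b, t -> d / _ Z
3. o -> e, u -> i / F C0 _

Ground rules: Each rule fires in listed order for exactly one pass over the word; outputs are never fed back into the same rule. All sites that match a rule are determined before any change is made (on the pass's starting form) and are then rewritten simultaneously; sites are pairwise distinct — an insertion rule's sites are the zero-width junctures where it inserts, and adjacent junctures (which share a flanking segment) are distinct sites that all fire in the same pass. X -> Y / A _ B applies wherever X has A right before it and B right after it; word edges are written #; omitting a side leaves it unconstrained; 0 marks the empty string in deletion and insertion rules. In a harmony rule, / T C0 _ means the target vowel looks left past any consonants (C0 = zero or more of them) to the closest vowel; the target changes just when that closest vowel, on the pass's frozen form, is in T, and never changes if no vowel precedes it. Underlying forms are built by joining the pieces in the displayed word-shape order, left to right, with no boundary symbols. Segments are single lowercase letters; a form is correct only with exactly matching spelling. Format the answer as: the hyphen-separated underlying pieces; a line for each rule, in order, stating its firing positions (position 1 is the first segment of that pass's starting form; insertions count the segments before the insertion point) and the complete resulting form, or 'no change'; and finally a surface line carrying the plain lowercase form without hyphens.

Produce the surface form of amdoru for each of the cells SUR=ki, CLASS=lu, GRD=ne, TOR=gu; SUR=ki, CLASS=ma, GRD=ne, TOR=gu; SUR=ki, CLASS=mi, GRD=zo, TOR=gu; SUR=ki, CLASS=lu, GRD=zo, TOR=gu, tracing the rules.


cell SUR=ki, CLASS=lu, GRD=ne, TOR=gu:
underlying: amdoru-a-dk-gi-lo
1. f -> v, k -> g, s -> z / V _ V: no change
2. f -> v, k -> g, p -> b, t -> d / _ Z: fires at position(s) 9: amdoruadggilo
3. o -> e, u -> i / F C0 _: fires at position(s) 13: amdoruadggile
surface: amdoruadggile

cell SUR=ki, CLASS=ma, GRD=ne, TOR=gu:
underlying: amdoru-a-dk-gi-be
1. f -> v, k -> g, s -> z / V _ V: no change
2. f -> v, k -> g, p -> b, t -> d / _ Z: fires at position(s) 9: amdoruadggibe
3. o -> e, u -> i / F C0 _: no change
surface: amdoruadggibe

cell SUR=ki, CLASS=mi, GRD=zo, TOR=gu:
underlying: amdoru-fe-dk-gi-i
1. f -> v, k -> g, s -> z / V _ V: fires at position(s) 7: amdoruvedkgii
2. f -> v, k -> g, p -> b, t -> d / _ Z: fires at position(s) 10: amdoruvedggii
3. o -> e, u -> i / F C0 _: no change
surface: amdoruvedggii

cell SUR=ki, CLASS=lu, GRD=zo, TOR=gu:
underlying: amdoru-fe-dk-gi-lo
1. f -> v, k -> g, s -> z / V _ V: fires at position(s) 7: amdoruvedkgilo
2. f -> v, k -> g, p -> b, t -> d / _ Z: fires at position(s) 10: amdoruvedggilo
3. o -> e, u -> i / F C0 _: fires at position(s) 14: amdoruvedggile
surface: amdoruvedggile


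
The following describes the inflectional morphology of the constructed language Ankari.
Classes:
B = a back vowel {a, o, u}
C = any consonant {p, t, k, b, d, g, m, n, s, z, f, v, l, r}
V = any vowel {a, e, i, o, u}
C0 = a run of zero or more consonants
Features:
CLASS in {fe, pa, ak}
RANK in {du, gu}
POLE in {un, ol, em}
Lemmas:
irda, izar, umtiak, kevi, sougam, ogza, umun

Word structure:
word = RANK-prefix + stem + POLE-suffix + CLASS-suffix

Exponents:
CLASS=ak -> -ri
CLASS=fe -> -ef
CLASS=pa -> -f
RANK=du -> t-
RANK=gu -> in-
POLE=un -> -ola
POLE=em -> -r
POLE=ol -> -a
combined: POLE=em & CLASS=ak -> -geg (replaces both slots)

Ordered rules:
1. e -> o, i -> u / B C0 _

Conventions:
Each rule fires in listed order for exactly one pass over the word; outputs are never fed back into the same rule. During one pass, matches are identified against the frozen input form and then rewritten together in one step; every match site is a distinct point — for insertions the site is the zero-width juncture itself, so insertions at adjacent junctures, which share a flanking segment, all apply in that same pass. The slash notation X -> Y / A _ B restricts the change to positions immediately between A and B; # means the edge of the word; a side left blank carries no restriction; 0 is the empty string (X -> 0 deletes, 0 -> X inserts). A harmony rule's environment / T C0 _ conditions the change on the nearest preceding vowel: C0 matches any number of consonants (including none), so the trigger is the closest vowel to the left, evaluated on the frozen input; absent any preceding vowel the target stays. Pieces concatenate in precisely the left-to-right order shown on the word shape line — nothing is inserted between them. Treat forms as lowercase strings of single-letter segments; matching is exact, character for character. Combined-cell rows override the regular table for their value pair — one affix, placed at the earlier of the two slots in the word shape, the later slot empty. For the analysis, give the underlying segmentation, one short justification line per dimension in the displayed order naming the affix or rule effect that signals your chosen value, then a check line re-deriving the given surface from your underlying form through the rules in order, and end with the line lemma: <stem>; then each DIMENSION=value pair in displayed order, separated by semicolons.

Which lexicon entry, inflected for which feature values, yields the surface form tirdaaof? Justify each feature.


underlying: t-irda-a-ef
CLASS=fe - signalled by the affix -ef
RANK=du - signalled by the affix t-
POLE=ol - signalled by the affix -a
check: tirdaaef -> tirdaaof
lemma: irda; CLASS=fe; RANK=du; POLE=ol


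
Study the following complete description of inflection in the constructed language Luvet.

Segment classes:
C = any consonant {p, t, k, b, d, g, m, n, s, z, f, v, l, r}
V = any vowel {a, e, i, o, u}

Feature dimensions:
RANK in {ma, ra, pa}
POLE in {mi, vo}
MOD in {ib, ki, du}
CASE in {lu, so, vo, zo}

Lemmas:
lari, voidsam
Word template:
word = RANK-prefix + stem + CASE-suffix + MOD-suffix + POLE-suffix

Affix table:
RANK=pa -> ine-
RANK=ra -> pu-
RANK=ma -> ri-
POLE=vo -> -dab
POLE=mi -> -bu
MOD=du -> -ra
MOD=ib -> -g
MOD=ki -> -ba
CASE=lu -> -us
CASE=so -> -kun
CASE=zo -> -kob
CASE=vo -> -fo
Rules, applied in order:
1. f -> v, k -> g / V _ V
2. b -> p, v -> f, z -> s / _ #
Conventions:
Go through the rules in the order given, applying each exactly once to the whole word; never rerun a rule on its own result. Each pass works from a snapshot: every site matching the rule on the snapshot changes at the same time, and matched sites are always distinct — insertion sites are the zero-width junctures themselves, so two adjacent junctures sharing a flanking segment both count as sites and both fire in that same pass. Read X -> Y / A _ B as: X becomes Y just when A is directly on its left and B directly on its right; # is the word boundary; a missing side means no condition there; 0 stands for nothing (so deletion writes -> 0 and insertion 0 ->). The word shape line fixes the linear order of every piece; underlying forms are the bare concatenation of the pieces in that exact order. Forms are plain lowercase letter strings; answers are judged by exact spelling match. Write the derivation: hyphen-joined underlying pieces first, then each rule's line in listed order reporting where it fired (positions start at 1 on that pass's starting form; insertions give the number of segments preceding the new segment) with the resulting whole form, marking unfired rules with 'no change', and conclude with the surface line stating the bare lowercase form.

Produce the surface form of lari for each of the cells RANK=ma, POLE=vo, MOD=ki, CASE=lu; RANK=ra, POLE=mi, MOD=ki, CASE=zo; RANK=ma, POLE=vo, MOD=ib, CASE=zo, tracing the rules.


cell RANK=ma, POLE=vo, MOD=ki, CASE=lu:
underlying: ri-lari-us-ba-dab
1. f -> v, k -> g / V _ V: no change
2. b -> p, v -> f, z -> s / _ #: fires at position(s) 13: rilariusbadap
surface: rilariusbadap

cell RANK=ra, POLE=mi, MOD=ki, CASE=zo:
underlying: pu-lari-kob-ba-bu
1. f -> v, k -> g / V _ V: fires at position(s) 7: pularigobbabu
2. b -> p, v -> f, z -> s / _ #: no change
surface: pularigobbabu

cell RANK=ma, POLE=vo, MOD=ib, CASE=zo:
underlying: ri-lari-kob-g-dab
1. f -> v, k -> g / V _ V: fires at position(s) 7: rilarigobgdab
2. b -> p, v -> f, z -> s / _ #: fires at position(s) 13: rilarigobgdap
surface: rilarigobgdap


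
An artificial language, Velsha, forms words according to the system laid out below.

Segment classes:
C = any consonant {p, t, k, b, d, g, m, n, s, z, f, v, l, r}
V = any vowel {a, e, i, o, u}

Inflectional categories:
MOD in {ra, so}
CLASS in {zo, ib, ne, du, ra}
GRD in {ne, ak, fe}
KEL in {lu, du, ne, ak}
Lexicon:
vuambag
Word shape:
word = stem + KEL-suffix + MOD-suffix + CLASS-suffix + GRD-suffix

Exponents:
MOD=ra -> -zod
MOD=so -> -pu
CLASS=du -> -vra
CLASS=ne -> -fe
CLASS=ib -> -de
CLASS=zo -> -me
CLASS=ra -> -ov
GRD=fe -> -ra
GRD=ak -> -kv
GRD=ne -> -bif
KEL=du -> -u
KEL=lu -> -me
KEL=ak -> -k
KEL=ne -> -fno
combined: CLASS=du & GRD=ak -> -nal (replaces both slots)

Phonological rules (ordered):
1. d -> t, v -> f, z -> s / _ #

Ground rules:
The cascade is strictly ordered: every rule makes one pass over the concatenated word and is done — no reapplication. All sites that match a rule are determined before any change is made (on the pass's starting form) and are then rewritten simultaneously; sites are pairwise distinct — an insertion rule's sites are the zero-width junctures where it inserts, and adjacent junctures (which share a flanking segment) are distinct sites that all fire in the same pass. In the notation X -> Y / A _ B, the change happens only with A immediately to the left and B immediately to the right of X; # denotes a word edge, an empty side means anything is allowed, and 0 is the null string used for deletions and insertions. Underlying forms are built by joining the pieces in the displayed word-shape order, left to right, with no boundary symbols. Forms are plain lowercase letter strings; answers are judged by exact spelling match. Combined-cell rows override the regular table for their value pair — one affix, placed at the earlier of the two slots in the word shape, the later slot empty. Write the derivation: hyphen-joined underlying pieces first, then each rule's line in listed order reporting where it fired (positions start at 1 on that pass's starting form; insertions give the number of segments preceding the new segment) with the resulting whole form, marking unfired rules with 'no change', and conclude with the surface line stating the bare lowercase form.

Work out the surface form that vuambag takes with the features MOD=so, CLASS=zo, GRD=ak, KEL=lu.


underlying: vuambag-me-pu-me-kv
1. d -> t, v -> f, z -> s / _ #: fires at position(s) 15: vuambagmepumekf
surface: vuambagmepumekf


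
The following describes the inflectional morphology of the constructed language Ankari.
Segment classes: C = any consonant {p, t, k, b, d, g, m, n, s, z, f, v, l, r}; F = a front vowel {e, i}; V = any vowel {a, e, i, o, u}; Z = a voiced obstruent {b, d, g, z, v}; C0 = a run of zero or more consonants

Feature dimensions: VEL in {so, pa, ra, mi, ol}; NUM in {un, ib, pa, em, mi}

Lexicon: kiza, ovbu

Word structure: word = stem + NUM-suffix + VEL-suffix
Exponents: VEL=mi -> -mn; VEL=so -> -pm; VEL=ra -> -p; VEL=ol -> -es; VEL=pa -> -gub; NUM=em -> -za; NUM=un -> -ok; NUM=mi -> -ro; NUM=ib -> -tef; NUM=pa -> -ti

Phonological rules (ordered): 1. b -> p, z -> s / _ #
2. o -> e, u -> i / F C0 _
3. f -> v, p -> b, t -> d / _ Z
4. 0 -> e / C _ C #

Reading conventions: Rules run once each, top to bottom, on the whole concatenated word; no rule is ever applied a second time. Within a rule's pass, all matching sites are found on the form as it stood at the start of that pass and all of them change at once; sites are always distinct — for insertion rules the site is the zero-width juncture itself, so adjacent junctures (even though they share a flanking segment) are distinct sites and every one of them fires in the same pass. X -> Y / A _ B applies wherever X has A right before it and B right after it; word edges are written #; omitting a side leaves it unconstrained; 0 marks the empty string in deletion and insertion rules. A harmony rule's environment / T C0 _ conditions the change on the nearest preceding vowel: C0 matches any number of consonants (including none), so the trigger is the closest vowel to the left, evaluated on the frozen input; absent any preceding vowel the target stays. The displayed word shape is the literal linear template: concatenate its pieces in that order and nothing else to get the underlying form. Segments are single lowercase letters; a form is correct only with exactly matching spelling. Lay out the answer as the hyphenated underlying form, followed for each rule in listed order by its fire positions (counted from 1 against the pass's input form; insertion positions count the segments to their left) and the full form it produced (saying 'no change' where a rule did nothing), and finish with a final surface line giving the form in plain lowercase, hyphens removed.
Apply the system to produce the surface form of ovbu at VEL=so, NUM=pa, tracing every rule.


underlying: ovbu-ti-pm
1. b -> p, z -> s / _ #: no change
2. o -> e, u -> i / F C0 _: no change
3. f -> v, p -> b, t -> d / _ Z: no change
4. 0 -> e / C _ C #: inserts after position(s) 7: ovbutipem
surface: ovbutipem


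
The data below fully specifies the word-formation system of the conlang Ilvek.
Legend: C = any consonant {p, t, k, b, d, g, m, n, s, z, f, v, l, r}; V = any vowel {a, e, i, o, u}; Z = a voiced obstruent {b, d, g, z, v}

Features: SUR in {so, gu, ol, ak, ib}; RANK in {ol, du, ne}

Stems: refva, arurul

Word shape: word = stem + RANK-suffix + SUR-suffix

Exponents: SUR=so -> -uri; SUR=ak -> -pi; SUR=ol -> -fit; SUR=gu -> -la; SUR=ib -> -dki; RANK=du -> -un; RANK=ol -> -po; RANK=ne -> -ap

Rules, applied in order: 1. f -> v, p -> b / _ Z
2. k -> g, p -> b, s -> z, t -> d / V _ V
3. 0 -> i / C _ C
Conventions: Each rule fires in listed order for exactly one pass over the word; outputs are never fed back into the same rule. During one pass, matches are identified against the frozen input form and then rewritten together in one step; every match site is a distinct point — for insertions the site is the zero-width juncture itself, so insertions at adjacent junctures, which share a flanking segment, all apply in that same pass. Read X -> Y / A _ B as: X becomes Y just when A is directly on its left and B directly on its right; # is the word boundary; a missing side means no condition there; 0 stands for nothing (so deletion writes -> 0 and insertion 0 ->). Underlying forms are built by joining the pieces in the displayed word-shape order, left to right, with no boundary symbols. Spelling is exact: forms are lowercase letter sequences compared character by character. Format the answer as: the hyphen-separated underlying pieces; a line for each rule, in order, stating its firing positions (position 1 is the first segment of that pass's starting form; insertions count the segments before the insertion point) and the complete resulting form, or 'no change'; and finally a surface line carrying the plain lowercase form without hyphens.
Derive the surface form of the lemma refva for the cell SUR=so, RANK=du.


underlying: refva-un-uri
1. f -> v, p -> b / _ Z: fires at position(s) 3: revvaunuri
2. k -> g, p -> b, s -> z, t -> d / V _ V: no change
3. 0 -> i / C _ C: inserts after position(s) 3: revivaunuri
surface: revivaunuri


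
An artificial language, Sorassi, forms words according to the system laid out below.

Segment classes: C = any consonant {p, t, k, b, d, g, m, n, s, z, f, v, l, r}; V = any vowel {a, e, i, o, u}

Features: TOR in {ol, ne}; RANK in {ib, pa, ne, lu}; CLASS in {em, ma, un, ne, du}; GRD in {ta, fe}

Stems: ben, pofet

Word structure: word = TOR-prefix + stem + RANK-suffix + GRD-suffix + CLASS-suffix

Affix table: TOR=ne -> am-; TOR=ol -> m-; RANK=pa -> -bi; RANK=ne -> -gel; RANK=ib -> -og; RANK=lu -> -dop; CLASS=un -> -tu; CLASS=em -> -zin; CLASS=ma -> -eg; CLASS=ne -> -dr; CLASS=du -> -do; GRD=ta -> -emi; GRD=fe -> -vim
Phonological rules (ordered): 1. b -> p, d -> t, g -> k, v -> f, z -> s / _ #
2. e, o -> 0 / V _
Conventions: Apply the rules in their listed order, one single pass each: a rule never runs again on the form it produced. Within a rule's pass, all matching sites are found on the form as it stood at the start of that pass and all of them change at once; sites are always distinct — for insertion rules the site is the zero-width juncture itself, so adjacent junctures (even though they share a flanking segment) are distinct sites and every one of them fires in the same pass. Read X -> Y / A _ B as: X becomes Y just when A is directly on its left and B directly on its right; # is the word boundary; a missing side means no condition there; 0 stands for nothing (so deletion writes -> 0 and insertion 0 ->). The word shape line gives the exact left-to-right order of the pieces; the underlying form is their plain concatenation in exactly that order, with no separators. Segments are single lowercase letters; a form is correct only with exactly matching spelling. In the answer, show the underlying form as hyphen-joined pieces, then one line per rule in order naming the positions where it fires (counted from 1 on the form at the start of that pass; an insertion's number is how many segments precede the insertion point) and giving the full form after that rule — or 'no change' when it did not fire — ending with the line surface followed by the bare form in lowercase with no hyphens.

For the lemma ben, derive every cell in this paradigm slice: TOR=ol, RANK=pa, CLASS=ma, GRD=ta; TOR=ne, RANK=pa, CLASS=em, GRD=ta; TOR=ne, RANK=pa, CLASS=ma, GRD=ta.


cell TOR=ol, RANK=pa, CLASS=ma, GRD=ta:
underlying: m-ben-bi-emi-eg
1. b -> p, d -> t, g -> k, v -> f, z -> s / _ #: fires at position(s) 11: mbenbiemiek
2. e, o -> 0 / V _: fires at position(s) 7, 10: mbenbimik
surface: mbenbimik

cell TOR=ne, RANK=pa, CLASS=em, GRD=ta:
underlying: am-ben-bi-emi-zin
1. b -> p, d -> t, g -> k, v -> f, z -> s / _ #: no change
2. e, o -> 0 / V _: fires at position(s) 8: ambenbimizin
surface: ambenbimizin

cell TOR=ne, RANK=pa, CLASS=ma, GRD=ta:
underlying: am-ben-bi-emi-eg
1. b -> p, d -> t, g -> k, v -> f, z -> s / _ #: fires at position(s) 12: ambenbiemiek
2. e, o -> 0 / V _: fires at position(s) 8, 11: ambenbimik
surface: ambenbimik


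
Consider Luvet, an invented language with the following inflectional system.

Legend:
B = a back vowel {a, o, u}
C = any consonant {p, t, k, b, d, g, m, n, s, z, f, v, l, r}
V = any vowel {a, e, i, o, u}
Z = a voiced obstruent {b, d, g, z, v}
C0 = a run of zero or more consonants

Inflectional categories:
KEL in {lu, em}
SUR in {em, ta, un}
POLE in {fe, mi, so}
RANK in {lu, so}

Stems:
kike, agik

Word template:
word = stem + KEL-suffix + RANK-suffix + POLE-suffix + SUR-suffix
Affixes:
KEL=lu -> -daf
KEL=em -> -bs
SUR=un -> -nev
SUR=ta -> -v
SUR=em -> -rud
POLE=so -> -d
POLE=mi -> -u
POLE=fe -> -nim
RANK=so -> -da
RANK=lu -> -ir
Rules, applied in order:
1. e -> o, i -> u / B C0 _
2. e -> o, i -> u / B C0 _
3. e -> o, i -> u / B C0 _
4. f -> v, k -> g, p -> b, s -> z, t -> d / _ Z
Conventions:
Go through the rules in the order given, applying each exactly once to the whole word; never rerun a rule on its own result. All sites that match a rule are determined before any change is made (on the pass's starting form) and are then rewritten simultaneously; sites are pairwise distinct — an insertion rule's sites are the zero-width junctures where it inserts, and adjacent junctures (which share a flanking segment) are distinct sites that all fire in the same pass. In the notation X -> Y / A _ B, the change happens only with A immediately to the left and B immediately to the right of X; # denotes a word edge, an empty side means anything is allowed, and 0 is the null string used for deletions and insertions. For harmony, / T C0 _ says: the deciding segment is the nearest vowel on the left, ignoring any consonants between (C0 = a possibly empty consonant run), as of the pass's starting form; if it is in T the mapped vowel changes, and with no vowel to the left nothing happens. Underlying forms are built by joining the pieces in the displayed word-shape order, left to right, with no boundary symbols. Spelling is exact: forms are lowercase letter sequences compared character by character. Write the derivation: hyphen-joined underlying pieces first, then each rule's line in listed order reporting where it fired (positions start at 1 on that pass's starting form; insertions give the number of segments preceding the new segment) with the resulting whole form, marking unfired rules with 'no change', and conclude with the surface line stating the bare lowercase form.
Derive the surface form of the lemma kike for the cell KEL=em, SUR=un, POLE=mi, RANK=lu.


underlying: kike-bs-ir-u-nev
1. e -> o, i -> u / B C0 _: fires at position(s) 11: kikebsirunov
2. e -> o, i -> u / B C0 _: no change
3. e -> o, i -> u / B C0 _: no change
4. f -> v, k -> g, p -> b, s -> z, t -> d / _ Z: no change
surface: kikebsirunov


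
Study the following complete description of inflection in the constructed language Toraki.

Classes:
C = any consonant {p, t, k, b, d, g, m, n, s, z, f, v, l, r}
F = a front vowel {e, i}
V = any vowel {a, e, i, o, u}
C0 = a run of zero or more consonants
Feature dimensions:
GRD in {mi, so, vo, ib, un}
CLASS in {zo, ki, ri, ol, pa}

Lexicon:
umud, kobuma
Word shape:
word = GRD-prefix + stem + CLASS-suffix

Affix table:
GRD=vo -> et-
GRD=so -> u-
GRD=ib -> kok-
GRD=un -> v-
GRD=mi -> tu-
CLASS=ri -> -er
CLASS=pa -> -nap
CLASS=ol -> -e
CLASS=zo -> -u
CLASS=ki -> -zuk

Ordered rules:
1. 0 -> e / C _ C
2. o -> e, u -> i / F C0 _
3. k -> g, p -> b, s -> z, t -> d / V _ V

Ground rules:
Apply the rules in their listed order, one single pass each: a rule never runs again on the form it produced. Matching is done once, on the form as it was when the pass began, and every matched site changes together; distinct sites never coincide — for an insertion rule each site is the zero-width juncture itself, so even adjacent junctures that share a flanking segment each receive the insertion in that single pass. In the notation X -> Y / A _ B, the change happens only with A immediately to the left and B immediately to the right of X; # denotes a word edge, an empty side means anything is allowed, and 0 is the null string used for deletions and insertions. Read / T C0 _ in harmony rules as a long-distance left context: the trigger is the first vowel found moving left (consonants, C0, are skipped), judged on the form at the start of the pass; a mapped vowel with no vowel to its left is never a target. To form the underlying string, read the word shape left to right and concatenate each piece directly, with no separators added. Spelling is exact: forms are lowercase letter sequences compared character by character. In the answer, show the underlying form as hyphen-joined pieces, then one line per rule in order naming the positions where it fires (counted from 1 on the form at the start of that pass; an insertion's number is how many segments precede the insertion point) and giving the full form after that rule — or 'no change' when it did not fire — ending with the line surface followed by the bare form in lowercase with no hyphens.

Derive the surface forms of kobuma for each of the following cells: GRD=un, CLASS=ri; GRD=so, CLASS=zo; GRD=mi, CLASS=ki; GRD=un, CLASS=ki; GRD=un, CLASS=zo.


cell GRD=un, CLASS=ri:
underlying: v-kobuma-er
1. 0 -> e / C _ C: inserts after position(s) 1: vekobumaer
2. o -> e, u -> i / F C0 _: fires at position(s) 4: vekebumaer
3. k -> g, p -> b, s -> z, t -> d / V _ V: fires at position(s) 3: vegebumaer
surface: vegebumaer

cell GRD=so, CLASS=zo:
underlying: u-kobuma-u
1. 0 -> e / C _ C: no change
2. o -> e, u -> i / F C0 _: no change
3. k -> g, p -> b, s -> z, t -> d / V _ V: fires at position(s) 2: ugobumau
surface: ugobumau

cell GRD=mi, CLASS=ki:
underlying: tu-kobuma-zuk
1. 0 -> e / C _ C: no change
2. o -> e, u -> i / F C0 _: no change
3. k -> g, p -> b, s -> z, t -> d / V _ V: fires at position(s) 3: tugobumazuk
surface: tugobumazuk

cell GRD=un, CLASS=ki:
underlying: v-kobuma-zuk
1. 0 -> e / C _ C: inserts after position(s) 1: vekobumazuk
2. o -> e, u -> i / F C0 _: fires at position(s) 4: vekebumazuk
3. k -> g, p -> b, s -> z, t -> d / V _ V: fires at position(s) 3: vegebumazuk
surface: vegebumazuk

cell GRD=un, CLASS=zo:
underlying: v-kobuma-u
1. 0 -> e / C _ C: inserts after position(s) 1: vekobumau
2. o -> e, u -> i / F C0 _: fires at position(s) 4: vekebumau
3. k -> g, p -> b, s -> z, t -> d / V _ V: fires at position(s) 3: vegebumau
surface: vegebumau


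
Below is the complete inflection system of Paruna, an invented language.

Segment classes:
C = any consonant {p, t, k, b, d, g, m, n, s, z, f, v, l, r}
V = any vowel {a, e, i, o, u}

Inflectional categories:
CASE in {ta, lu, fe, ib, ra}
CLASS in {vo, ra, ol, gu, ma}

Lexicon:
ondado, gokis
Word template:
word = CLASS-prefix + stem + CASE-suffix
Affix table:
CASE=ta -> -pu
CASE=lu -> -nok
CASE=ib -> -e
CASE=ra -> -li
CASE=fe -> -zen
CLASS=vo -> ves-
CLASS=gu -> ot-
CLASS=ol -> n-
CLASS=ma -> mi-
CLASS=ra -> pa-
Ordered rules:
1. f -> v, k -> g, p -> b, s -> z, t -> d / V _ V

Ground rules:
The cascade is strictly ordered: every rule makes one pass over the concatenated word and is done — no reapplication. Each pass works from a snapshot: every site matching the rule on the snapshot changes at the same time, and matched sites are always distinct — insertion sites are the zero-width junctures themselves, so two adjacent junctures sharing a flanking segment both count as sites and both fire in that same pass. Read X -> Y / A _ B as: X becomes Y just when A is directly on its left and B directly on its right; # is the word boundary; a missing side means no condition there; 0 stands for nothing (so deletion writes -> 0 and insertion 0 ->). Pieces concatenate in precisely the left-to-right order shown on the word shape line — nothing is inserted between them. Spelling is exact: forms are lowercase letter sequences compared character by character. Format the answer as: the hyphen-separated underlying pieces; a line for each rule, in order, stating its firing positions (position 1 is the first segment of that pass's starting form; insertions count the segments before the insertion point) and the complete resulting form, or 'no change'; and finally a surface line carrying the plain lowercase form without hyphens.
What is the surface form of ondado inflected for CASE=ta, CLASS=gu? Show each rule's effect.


underlying: ot-ondado-pu
1. f -> v, k -> g, p -> b, s -> z, t -> d / V _ V: fires at position(s) 2, 9: odondadobu
surface: odondadobu


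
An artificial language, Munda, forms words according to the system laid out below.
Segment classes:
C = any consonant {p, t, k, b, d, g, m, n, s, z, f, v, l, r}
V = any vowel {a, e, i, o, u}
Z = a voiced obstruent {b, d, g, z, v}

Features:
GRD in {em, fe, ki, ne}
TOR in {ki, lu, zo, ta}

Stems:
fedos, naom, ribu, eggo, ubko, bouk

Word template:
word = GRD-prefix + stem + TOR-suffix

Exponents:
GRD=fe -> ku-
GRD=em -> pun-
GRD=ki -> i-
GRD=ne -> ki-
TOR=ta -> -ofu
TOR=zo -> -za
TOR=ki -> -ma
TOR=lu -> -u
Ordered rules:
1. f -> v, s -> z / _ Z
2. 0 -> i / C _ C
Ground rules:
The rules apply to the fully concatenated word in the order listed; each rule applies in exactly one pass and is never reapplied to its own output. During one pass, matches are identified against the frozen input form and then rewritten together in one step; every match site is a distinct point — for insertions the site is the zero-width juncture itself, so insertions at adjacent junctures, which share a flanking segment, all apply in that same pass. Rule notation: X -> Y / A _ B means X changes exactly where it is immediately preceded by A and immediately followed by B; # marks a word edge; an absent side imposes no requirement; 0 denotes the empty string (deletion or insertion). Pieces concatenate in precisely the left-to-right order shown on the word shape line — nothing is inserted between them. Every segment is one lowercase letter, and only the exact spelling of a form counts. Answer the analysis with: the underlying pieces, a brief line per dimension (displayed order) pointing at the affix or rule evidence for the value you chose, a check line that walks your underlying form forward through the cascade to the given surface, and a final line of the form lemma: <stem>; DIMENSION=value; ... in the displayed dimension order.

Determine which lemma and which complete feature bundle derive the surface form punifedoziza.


underlying: pun-fedos-za
GRD=em - signalled by the affix pun-
TOR=zo - signalled by the affix -za
check: punfedosza -> punfedozza -> punifedoziza
lemma: fedos; GRD=em; TOR=zo


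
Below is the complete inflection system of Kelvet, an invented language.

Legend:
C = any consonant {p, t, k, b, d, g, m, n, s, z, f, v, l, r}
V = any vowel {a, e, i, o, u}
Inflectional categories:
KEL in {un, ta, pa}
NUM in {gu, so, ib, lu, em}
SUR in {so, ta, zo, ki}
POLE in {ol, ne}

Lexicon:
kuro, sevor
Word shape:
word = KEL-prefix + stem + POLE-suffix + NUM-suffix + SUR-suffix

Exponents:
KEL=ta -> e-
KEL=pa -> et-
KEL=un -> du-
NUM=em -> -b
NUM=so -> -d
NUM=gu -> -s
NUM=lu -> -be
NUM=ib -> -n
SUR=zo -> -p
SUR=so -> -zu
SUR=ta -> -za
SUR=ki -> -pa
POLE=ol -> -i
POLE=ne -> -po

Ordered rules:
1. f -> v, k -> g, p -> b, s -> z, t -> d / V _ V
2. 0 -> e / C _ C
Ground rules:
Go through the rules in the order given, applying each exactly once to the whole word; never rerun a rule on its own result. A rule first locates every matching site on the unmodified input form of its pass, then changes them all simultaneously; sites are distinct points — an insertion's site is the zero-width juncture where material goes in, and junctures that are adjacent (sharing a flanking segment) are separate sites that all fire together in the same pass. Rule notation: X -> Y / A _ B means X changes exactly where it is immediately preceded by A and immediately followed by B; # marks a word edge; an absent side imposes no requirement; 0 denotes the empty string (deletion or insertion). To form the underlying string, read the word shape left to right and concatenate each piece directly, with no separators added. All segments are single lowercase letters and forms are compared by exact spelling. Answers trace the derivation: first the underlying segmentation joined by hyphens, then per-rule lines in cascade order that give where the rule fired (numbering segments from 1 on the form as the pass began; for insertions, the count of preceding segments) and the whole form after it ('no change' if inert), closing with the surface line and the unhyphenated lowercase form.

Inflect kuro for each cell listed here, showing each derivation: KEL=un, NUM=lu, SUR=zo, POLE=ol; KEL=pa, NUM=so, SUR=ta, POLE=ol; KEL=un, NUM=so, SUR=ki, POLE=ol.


cell KEL=un, NUM=lu, SUR=zo, POLE=ol:
underlying: du-kuro-i-be-p
1. f -> v, k -> g, p -> b, s -> z, t -> d / V _ V: fires at position(s) 3: duguroibep
2. 0 -> e / C _ C: no change
surface: duguroibep

cell KEL=pa, NUM=so, SUR=ta, POLE=ol:
underlying: et-kuro-i-d-za
1. f -> v, k -> g, p -> b, s -> z, t -> d / V _ V: no change
2. 0 -> e / C _ C: inserts after position(s) 2, 8: etekuroideza
surface: etekuroideza

cell KEL=un, NUM=so, SUR=ki, POLE=ol:
underlying: du-kuro-i-d-pa
1. f -> v, k -> g, p -> b, s -> z, t -> d / V _ V: fires at position(s) 3: duguroidpa
2. 0 -> e / C _ C: inserts after position(s) 8: duguroidepa
surface: duguroidepa
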